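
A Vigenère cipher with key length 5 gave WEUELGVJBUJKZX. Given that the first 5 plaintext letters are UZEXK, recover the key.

CFQHB

Subtract each crib letter from the matching ciphertext letter (mod 26):
W(22)−U(20)=2 → C
E(4)−Z(25)=-21≡5 → F
U(20)−E(4)=16 → Q
E(4)−X(23)=-19≡7 → H
L(11)−K(10)=1 → B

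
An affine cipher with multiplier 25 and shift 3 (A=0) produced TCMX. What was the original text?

KBRG

The inverse of 25 mod 26 is 25, since 25·25=625≡1. Apply D(y)=25·(y−3) mod 26:
T(19): 25·(19−3)=400≡10 → K
C(2): 25·(2−3)=-25≡1 → B
M(12): 25·(12−3)=225≡17 → R
X(23): 25·(23−3)=500≡6 → G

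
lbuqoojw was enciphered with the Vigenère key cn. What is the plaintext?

josdmbhj

Repeat the key across the ciphertext: cncncncn
l(11)−c(2): 9 → j
b(1)−n(13): -12≡14 → o
u(20)−c(2): 18 → s
q(16)−n(13): 3 → d
o(14)−c(2): 12 → m
o(14)−n(13): 1 → b
j(9)−c(2): 7 → h
w(22)−n(13): 9 → j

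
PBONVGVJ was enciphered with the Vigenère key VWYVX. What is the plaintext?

UFQSYLZL

Repeat the key across the ciphertext: VWYVXVWY
P(15)−V(21): -6≡20 → U
B(1)−W(22): -21≡5 → F
O(14)−Y(24): -10≡16 → Q
N(13)−V(21): -8≡18 → S
V(21)−X(23): -2≡24 → Y
G(6)−V(21): -15≡11 → L
V(21)−W(22): -1≡25 → Z
J(9)−Y(24): -15≡11 → L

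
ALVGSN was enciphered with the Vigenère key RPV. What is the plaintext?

Repeat the key across the ciphertext: RPVRPV
A(0)−R(17): -17≡9 → J
L(11)−P(15): -4≡22 → W
V(21)−V(21): 0 → A
G(6)−R(17): -11≡15 → P
S(18)−P(15): 3 → D
N(13)−V(21): -8≡18 → S

JWAPDS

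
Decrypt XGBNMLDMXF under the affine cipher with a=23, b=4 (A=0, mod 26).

LIBXGPJGLR

The inverse of 23 mod 26 is 17, since 23·17=391≡1. Apply D(y)=17·(y−4) mod 26:
X(23): 17·(23−4)=323≡11 → L
G(6): 17·(6−4)=34≡8 → I
B(1): 17·(1−4)=-51≡1 → B
N(13): 17·(13−4)=153≡23 → X
M(12): 17·(12−4)=136≡6 → G
L(11): 17·(11−4)=119≡15 → P
D(3): 17·(3−4)=-17≡9 → J
M(12): 17·(12−4)=136≡6 → G
X(23): 17·(23−4)=323≡11 → L
F(5): 17·(5−4)=17 → R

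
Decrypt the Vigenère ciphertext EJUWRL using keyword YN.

GWWJTY

Repeat the key across the ciphertext: YNYNYN
E(4)−Y(24): -20≡6 → G
J(9)−N(13): -4≡22 → W
U(20)−Y(24): -4≡22 → W
W(22)−N(13): 9 → J
R(17)−Y(24): -7≡19 → T
L(11)−N(13): -2≡24 → Y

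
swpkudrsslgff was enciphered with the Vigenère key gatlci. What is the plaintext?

Repeat the key across the ciphertext: gatlcigatlcig
s(18)−g(6): 12 → m
w(22)−a(0): 22 → w
p(15)−t(19): -4≡22 → w
k(10)−l(11): -1≡25 → z
u(20)−c(2): 18 → s
d(3)−i(8): -5≡21 → v
r(17)−g(6): 11 → l
s(18)−a(0): 18 → s
s(18)−t(19): -1≡25 → z
l(11)−l(11): 0 → a
g(6)−c(2): 4 → e
f(5)−i(8): -3≡23 → x
f(5)−g(6): -1≡25 → z

mwwzsvlszaexz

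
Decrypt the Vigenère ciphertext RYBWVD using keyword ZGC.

Repeat the key across the ciphertext: ZGCZGC
R(17)−Z(25): -8≡18 → S
Y(24)−G(6): 18 → S
B(1)−C(2): -1≡25 → Z
W(22)−Z(25): -3≡23 → X
V(21)−G(6): 15 → P
D(3)−C(2): 1 → B

SSZXPB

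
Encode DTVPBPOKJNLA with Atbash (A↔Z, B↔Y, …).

D(3) → W(22)
T(19) → G(6)
V(21) → E(4)
P(15) → K(10)
B(1) → Y(24)
P(15) → K(10)
O(14) → L(11)
K(10) → P(15)
J(9) → Q(16)
N(13) → M(12)
L(11) → O(14)
A(0) → Z(25)

WGEKYKLPQMOZ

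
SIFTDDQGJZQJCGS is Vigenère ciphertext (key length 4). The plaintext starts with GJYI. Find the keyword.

Subtract each crib letter from the matching ciphertext letter (mod 26):
S(18)−G(6)=12 → M
I(8)−J(9)=-1≡25 → Z
F(5)−Y(24)=-19≡7 → H
T(19)−I(8)=11 → L

MZHL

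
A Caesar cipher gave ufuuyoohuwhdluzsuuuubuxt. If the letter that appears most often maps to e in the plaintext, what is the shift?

16

The most frequent ciphertext letter is u (appears 10 times).
u is position 20; e is position 4.
Shift = 16.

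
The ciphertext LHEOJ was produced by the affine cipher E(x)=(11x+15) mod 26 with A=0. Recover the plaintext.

The inverse of 11 mod 26 is 19, since 11·19=209≡1. Apply D(y)=19·(y−15) mod 26:
L(11): 19·(11−15)=-76≡2 → C
H(7): 19·(7−15)=-152≡4 → E
E(4): 19·(4−15)=-209≡25 → Z
O(14): 19·(14−15)=-19≡7 → H
J(9): 19·(9−15)=-114≡16 → Q

CEZHQ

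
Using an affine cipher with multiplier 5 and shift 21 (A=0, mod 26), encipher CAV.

FVW

C(2): 5·2+21=31≡5 → F
A(0): 5·0+21=21 → V
V(21): 5·21+21=126≡22 → W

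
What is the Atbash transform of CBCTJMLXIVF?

XYXGQNOCREU

C(2) → X(23)
B(1) → Y(24)
C(2) → X(23)
T(19) → G(6)
J(9) → Q(16)
M(12) → N(13)
L(11) → O(14)
X(23) → C(2)
I(8) → R(17)
V(21) → E(4)
F(5) → U(20)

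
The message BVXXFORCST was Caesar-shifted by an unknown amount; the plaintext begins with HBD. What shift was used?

20

From the crib: B(1)−H(7)=-6≡20, so the shift is 20.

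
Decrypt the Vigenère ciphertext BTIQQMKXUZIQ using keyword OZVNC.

Repeat the key across the ciphertext: OZVNCOZVNCOZ
B(1)−O(14): -13≡13 → N
T(19)−Z(25): -6≡20 → U
I(8)−V(21): -13≡13 → N
Q(16)−N(13): 3 → D
Q(16)−C(2): 14 → O
M(12)−O(14): -2≡24 → Y
K(10)−Z(25): -15≡11 → L
X(23)−V(21): 2 → C
U(20)−N(13): 7 → H
Z(25)−C(2): 23 → X
I(8)−O(14): -6≡20 → U
Q(16)−Z(25): -9≡17 → R

NUNDOYLCHXUR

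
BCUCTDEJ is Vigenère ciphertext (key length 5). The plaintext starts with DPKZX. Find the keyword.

Subtract each crib letter from the matching ciphertext letter (mod 26):
B(1)−D(3)=-2≡24 → Y
C(2)−P(15)=-13≡13 → N
U(20)−K(10)=10 → K
C(2)−Z(25)=-23≡3 → D
T(19)−X(23)=-4≡22 → W

YNKDW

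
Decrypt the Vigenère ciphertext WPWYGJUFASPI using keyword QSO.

Repeat the key across the ciphertext: QSOQSOQSOQSO
W(22)−Q(16): 6 → G
P(15)−S(18): -3≡23 → X
W(22)−O(14): 8 → I
Y(24)−Q(16): 8 → I
G(6)−S(18): -12≡14 → O
J(9)−O(14): -5≡21 → V
U(20)−Q(16): 4 → E
F(5)−S(18): -13≡13 → N
A(0)−O(14): -14≡12 → M
S(18)−Q(16): 2 → C
P(15)−S(18): -3≡23 → X
I(8)−O(14): -6≡20 → U

GXIIOVENMCXU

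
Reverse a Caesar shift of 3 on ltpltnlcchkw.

l(11): 11−3=8 → i
t(19): 19−3=16 → q
p(15): 15−3=12 → m
l(11): 11−3=8 → i
t(19): 19−3=16 → q
n(13): 13−3=10 → k
l(11): 11−3=8 → i
c(2): 2−3=-1≡25 → z
c(2): 2−3=-1≡25 → z
h(7): 7−3=4 → e
k(10): 10−3=7 → h
w(22): 22−3=19 → t

iqmiqkizzeht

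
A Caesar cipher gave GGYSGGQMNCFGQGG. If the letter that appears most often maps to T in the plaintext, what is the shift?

The most frequent ciphertext letter is G (appears 7 times).
G is position 6; T is position 19.
Shift = -13≡13.

13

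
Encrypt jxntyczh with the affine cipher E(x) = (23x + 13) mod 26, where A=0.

j(9): 23·9+13=220≡12 → m
x(23): 23·23+13=542≡22 → w
n(13): 23·13+13=312≡0 → a
t(19): 23·19+13=450≡8 → i
y(24): 23·24+13=565≡19 → t
c(2): 23·2+13=59≡7 → h
z(25): 23·25+13=588≡16 → q
h(7): 23·7+13=174≡18 → s

mwaithqs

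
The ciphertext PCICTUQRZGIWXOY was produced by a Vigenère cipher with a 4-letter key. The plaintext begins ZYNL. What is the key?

QEVR

Subtract each crib letter from the matching ciphertext letter (mod 26):
P(15)−Z(25)=-10≡16 → Q
C(2)−Y(24)=-22≡4 → E
I(8)−N(13)=-5≡21 → V
C(2)−L(11)=-9≡17 → R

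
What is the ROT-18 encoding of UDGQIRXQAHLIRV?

U(20): 20+18=38≡12 → M
D(3): 3+18=21 → V
G(6): 6+18=24 → Y
Q(16): 16+18=34≡8 → I
I(8): 8+18=26≡0 → A
R(17): 17+18=35≡9 → J
X(23): 23+18=41≡15 → P
Q(16): 16+18=34≡8 → I
A(0): 0+18=18 → S
H(7): 7+18=25 → Z
L(11): 11+18=29≡3 → D
I(8): 8+18=26≡0 → A
R(17): 17+18=35≡9 → J
V(21): 21+18=39≡13 → N

MVYIAJPISZDAJN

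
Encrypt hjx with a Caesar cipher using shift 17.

h(7): 7+17=24 → y
j(9): 9+17=26≡0 → a
x(23): 23+17=40≡14 → o

yao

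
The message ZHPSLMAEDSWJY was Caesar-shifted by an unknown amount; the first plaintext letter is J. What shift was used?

From the crib: Z(25)−J(9)=16, so the shift is 16.

16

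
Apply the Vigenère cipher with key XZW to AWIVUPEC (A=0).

Repeat the key across the message: XZWXZWXZ
A(0)+X(23): 23 → X
W(22)+Z(25): 47≡21 → V
I(8)+W(22): 30≡4 → E
V(21)+X(23): 44≡18 → S
U(20)+Z(25): 45≡19 → T
P(15)+W(22): 37≡11 → L
E(4)+X(23): 27≡1 → B
C(2)+Z(25): 27≡1 → B

XVESTLBB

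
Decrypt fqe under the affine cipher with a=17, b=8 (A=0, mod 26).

The inverse of 17 mod 26 is 23, since 17·23=391≡1. Apply D(y)=23·(y−8) mod 26:
f(5): 23·(5−8)=-69≡9 → j
q(16): 23·(16−8)=184≡2 → c
e(4): 23·(4−8)=-92≡12 → m

jcm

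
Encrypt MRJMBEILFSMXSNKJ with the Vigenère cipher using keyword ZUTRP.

LLCDQDCEWHLRLEZI

Repeat the key across the message: ZUTRPZUTRPZUTRPZ
M(12)+Z(25): 37≡11 → L
R(17)+U(20): 37≡11 → L
J(9)+T(19): 28≡2 → C
M(12)+R(17): 29≡3 → D
B(1)+P(15): 16 → Q
E(4)+Z(25): 29≡3 → D
I(8)+U(20): 28≡2 → C
L(11)+T(19): 30≡4 → E
F(5)+R(17): 22 → W
S(18)+P(15): 33≡7 → H
M(12)+Z(25): 37≡11 → L
X(23)+U(20): 43≡17 → R
S(18)+T(19): 37≡11 → L
N(13)+R(17): 30≡4 → E
K(10)+P(15): 25 → Z
J(9)+Z(25): 34≡8 → I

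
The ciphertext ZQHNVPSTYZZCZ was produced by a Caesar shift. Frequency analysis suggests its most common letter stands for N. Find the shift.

The most frequent ciphertext letter is Z (appears 4 times).
Z is position 25; N is position 13.
Shift = 12.

12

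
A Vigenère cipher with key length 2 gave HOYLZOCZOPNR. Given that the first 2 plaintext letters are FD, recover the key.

CL

Subtract each crib letter from the matching ciphertext letter (mod 26):
H(7)−F(5)=2 → C
O(14)−D(3)=11 → L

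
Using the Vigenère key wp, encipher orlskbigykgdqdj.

Repeat the key across the message: wpwpwpwpwpwpwpw
o(14)+w(22): 36≡10 → k
r(17)+p(15): 32≡6 → g
l(11)+w(22): 33≡7 → h
s(18)+p(15): 33≡7 → h
k(10)+w(22): 32≡6 → g
b(1)+p(15): 16 → q
i(8)+w(22): 30≡4 → e
g(6)+p(15): 21 → v
y(24)+w(22): 46≡20 → u
k(10)+p(15): 25 → z
g(6)+w(22): 28≡2 → c
d(3)+p(15): 18 → s
q(16)+w(22): 38≡12 → m
d(3)+p(15): 18 → s
j(9)+w(22): 31≡5 → f

kghhgqevuzcsmsf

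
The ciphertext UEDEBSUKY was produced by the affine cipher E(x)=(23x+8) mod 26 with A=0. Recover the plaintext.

The inverse of 23 mod 26 is 17, since 23·17=391≡1. Apply D(y)=17·(y−8) mod 26:
U(20): 17·(20−8)=204≡22 → W
E(4): 17·(4−8)=-68≡10 → K
D(3): 17·(3−8)=-85≡19 → T
E(4): 17·(4−8)=-68≡10 → K
B(1): 17·(1−8)=-119≡11 → L
S(18): 17·(18−8)=170≡14 → O
U(20): 17·(20−8)=204≡22 → W
K(10): 17·(10−8)=34≡8 → I
Y(24): 17·(24−8)=272≡12 → M

WKTKLOWIM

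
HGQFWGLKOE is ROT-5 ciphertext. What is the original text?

CBLARBGFJZ

H(7): 7−5=2 → C
G(6): 6−5=1 → B
Q(16): 16−5=11 → L
F(5): 5−5=0 → A
W(22): 22−5=17 → R
G(6): 6−5=1 → B
L(11): 11−5=6 → G
K(10): 10−5=5 → F
O(14): 14−5=9 → J
E(4): 4−5=-1≡25 → Z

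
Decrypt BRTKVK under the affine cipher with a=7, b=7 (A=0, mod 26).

OUYTCT

The inverse of 7 mod 26 is 15, since 7·15=105≡1. Apply D(y)=15·(y−7) mod 26:
B(1): 15·(1−7)=-90≡14 → O
R(17): 15·(17−7)=150≡20 → U
T(19): 15·(19−7)=180≡24 → Y
K(10): 15·(10−7)=45≡19 → T
V(21): 15·(21−7)=210≡2 → C
K(10): 15·(10−7)=45≡19 → T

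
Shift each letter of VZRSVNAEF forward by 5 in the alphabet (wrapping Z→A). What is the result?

AEWXASFJK

V(21): 21+5=26≡0 → A
Z(25): 25+5=30≡4 → E
R(17): 17+5=22 → W
S(18): 18+5=23 → X
V(21): 21+5=26≡0 → A
N(13): 13+5=18 → S
A(0): 0+5=5 → F
E(4): 4+5=9 → J
F(5): 5+5=10 → K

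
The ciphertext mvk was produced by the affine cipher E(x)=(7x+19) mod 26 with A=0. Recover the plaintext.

The inverse of 7 mod 26 is 15, since 7·15=105≡1. Apply D(y)=15·(y−19) mod 26:
m(12): 15·(12−19)=-105≡25 → z
v(21): 15·(21−19)=30≡4 → e
k(10): 15·(10−19)=-135≡21 → v

zev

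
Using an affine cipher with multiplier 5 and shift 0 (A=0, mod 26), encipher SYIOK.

S(18): 5·18+0=90≡12 → M
Y(24): 5·24+0=120≡16 → Q
I(8): 5·8+0=40≡14 → O
O(14): 5·14+0=70≡18 → S
K(10): 5·10+0=50≡24 → Y

MQOSY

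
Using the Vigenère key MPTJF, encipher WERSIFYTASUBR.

ITKBNRNMJXGQK

Repeat the key across the message: MPTJFMPTJFMPT
W(22)+M(12): 34≡8 → I
E(4)+P(15): 19 → T
R(17)+T(19): 36≡10 → K
S(18)+J(9): 27≡1 → B
I(8)+F(5): 13 → N
F(5)+M(12): 17 → R
Y(24)+P(15): 39≡13 → N
T(19)+T(19): 38≡12 → M
A(0)+J(9): 9 → J
S(18)+F(5): 23 → X
U(20)+M(12): 32≡6 → G
B(1)+P(15): 16 → Q
R(17)+T(19): 36≡10 → K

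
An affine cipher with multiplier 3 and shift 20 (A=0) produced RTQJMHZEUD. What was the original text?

The inverse of 3 mod 26 is 9, since 3·9=27≡1. Apply D(y)=9·(y−20) mod 26:
R(17): 9·(17−20)=-27≡25 → Z
T(19): 9·(19−20)=-9≡17 → R
Q(16): 9·(16−20)=-36≡16 → Q
J(9): 9·(9−20)=-99≡5 → F
M(12): 9·(12−20)=-72≡6 → G
H(7): 9·(7−20)=-117≡13 → N
Z(25): 9·(25−20)=45≡19 → T
E(4): 9·(4−20)=-144≡12 → M
U(20): 9·(20−20)=0 → A
D(3): 9·(3−20)=-153≡3 → D

ZRQFGNTMAD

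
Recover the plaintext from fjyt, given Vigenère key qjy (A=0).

paad

Repeat the key across the ciphertext: qjyq
f(5)−q(16): -11≡15 → p
j(9)−j(9): 0 → a
y(24)−y(24): 0 → a
t(19)−q(16): 3 → d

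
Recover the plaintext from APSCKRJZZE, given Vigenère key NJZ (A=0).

NGTPBSWQAR

Repeat the key across the ciphertext: NJZNJZNJZN
A(0)−N(13): -13≡13 → N
P(15)−J(9): 6 → G
S(18)−Z(25): -7≡19 → T
C(2)−N(13): -11≡15 → P
K(10)−J(9): 1 → B
R(17)−Z(25): -8≡18 → S
J(9)−N(13): -4≡22 → W
Z(25)−J(9): 16 → Q
Z(25)−Z(25): 0 → A
E(4)−N(13): -9≡17 → R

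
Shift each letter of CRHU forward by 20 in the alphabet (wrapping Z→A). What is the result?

C(2): 2+20=22 → W
R(17): 17+20=37≡11 → L
H(7): 7+20=27≡1 → B
U(20): 20+20=40≡14 → O

WLBO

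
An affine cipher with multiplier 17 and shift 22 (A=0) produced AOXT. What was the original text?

The inverse of 17 mod 26 is 23, since 17·23=391≡1. Apply D(y)=23·(y−22) mod 26:
A(0): 23·(0−22)=-506≡14 → O
O(14): 23·(14−22)=-184≡24 → Y
X(23): 23·(23−22)=23 → X
T(19): 23·(19−22)=-69≡9 → J

OYXJ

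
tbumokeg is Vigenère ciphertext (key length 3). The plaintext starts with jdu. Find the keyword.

kya

Subtract each crib letter from the matching ciphertext letter (mod 26):
t(19)−j(9)=10 → k
b(1)−d(3)=-2≡24 → y
u(20)−u(20)=0 → a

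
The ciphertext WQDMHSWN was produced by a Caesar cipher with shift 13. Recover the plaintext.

W(22): 22−13=9 → J
Q(16): 16−13=3 → D
D(3): 3−13=-10≡16 → Q
M(12): 12−13=-1≡25 → Z
H(7): 7−13=-6≡20 → U
S(18): 18−13=5 → F
W(22): 22−13=9 → J
N(13): 13−13=0 → A

JDQZUFJA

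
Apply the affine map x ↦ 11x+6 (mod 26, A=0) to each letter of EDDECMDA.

E(4): 11·4+6=50≡24 → Y
D(3): 11·3+6=39≡13 → N
D(3): 11·3+6=39≡13 → N
E(4): 11·4+6=50≡24 → Y
C(2): 11·2+6=28≡2 → C
M(12): 11·12+6=138≡8 → I
D(3): 11·3+6=39≡13 → N
A(0): 11·0+6=6 → G

YNNYCING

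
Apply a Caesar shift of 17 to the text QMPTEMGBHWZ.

HDGKVDXSYNQ

Q(16): 16+17=33≡7 → H
M(12): 12+17=29≡3 → D
P(15): 15+17=32≡6 → G
T(19): 19+17=36≡10 → K
E(4): 4+17=21 → V
M(12): 12+17=29≡3 → D
G(6): 6+17=23 → X
B(1): 1+17=18 → S
H(7): 7+17=24 → Y
W(22): 22+17=39≡13 → N
Z(25): 25+17=42≡16 → Q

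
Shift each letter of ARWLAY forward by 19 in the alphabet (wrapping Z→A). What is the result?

TKPETR

A(0): 0+19=19 → T
R(17): 17+19=36≡10 → K
W(22): 22+19=41≡15 → P
L(11): 11+19=30≡4 → E
A(0): 0+19=19 → T
Y(24): 24+19=43≡17 → R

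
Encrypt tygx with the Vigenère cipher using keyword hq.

aonn

Repeat the key across the message: hqhq
t(19)+h(7): 26≡0 → a
y(24)+q(16): 40≡14 → o
g(6)+h(7): 13 → n
x(23)+q(16): 39≡13 → n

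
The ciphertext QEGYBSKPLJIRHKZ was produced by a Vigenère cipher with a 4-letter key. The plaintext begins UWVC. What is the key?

Subtract each crib letter from the matching ciphertext letter (mod 26):
Q(16)−U(20)=-4≡22 → W
E(4)−W(22)=-18≡8 → I
G(6)−V(21)=-15≡11 → L
Y(24)−C(2)=22 → W

WILW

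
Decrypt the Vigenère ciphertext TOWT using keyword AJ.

Repeat the key across the ciphertext: AJAJ
T(19)−A(0): 19 → T
O(14)−J(9): 5 → F
W(22)−A(0): 22 → W
T(19)−J(9): 10 → K

TFWK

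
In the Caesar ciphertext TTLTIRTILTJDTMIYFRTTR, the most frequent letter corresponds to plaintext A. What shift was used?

19

The most frequent ciphertext letter is T (appears 8 times).
T is position 19; A is position 0.
Shift = 19.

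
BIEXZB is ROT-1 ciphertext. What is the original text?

AHDWYA

B(1): 1−1=0 → A
I(8): 8−1=7 → H
E(4): 4−1=3 → D
X(23): 23−1=22 → W
Z(25): 25−1=24 → Y
B(1): 1−1=0 → A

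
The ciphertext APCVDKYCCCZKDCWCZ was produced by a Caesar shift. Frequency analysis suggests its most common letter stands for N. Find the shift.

15

The most frequent ciphertext letter is C (appears 6 times).
C is position 2; N is position 13.
Shift = -11≡15.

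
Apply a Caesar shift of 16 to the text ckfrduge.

c(2): 2+16=18 → s
k(10): 10+16=26≡0 → a
f(5): 5+16=21 → v
r(17): 17+16=33≡7 → h
d(3): 3+16=19 → t
u(20): 20+16=36≡10 → k
g(6): 6+16=22 → w
e(4): 4+16=20 → u

savhtkwu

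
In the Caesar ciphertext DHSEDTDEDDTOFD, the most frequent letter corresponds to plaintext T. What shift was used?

The most frequent ciphertext letter is D (appears 6 times).
D is position 3; T is position 19.
Shift = -16≡10.

10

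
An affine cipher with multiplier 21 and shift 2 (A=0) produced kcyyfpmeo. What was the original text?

oaggpnyki

The inverse of 21 mod 26 is 5, since 21·5=105≡1. Apply D(y)=5·(y−2) mod 26:
k(10): 5·(10−2)=40≡14 → o
c(2): 5·(2−2)=0 → a
y(24): 5·(24−2)=110≡6 → g
y(24): 5·(24−2)=110≡6 → g
f(5): 5·(5−2)=15 → p
p(15): 5·(15−2)=65≡13 → n
m(12): 5·(12−2)=50≡24 → y
e(4): 5·(4−2)=10 → k
o(14): 5·(14−2)=60≡8 → i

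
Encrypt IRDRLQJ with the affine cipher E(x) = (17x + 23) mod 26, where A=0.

DAWACJU

I(8): 17·8+23=159≡3 → D
R(17): 17·17+23=312≡0 → A
D(3): 17·3+23=74≡22 → W
R(17): 17·17+23=312≡0 → A
L(11): 17·11+23=210≡2 → C
Q(16): 17·16+23=295≡9 → J
J(9): 17·9+23=176≡20 → U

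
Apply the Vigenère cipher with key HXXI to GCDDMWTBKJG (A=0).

Repeat the key across the message: HXXIHXXIHXX
G(6)+H(7): 13 → N
C(2)+X(23): 25 → Z
D(3)+X(23): 26≡0 → A
D(3)+I(8): 11 → L
M(12)+H(7): 19 → T
W(22)+X(23): 45≡19 → T
T(19)+X(23): 42≡16 → Q
B(1)+I(8): 9 → J
K(10)+H(7): 17 → R
J(9)+X(23): 32≡6 → G
G(6)+X(23): 29≡3 → D

NZALTTQJRGD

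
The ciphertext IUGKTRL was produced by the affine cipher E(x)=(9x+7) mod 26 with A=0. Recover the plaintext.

The inverse of 9 mod 26 is 3, since 9·3=27≡1. Apply D(y)=3·(y−7) mod 26:
I(8): 3·(8−7)=3 → D
U(20): 3·(20−7)=39≡13 → N
G(6): 3·(6−7)=-3≡23 → X
K(10): 3·(10−7)=9 → J
T(19): 3·(19−7)=36≡10 → K
R(17): 3·(17−7)=30≡4 → E
L(11): 3·(11−7)=12 → M

DNXJKEM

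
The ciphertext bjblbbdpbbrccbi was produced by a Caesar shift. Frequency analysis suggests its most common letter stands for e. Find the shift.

23

The most frequent ciphertext letter is b (appears 7 times).
b is position 1; e is position 4.
Shift = -3≡23.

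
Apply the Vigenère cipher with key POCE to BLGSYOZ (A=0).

QZIWNCB

Repeat the key across the message: POCEPOC
B(1)+P(15): 16 → Q
L(11)+O(14): 25 → Z
G(6)+C(2): 8 → I
S(18)+E(4): 22 → W
Y(24)+P(15): 39≡13 → N
O(14)+O(14): 28≡2 → C
Z(25)+C(2): 27≡1 → B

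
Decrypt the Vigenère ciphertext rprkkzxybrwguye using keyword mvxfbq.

Repeat the key across the ciphertext: mvxfbqmvxfbqmvx
r(17)−m(12): 5 → f
p(15)−v(21): -6≡20 → u
r(17)−x(23): -6≡20 → u
k(10)−f(5): 5 → f
k(10)−b(1): 9 → j
z(25)−q(16): 9 → j
x(23)−m(12): 11 → l
y(24)−v(21): 3 → d
b(1)−x(23): -22≡4 → e
r(17)−f(5): 12 → m
w(22)−b(1): 21 → v
g(6)−q(16): -10≡16 → q
u(20)−m(12): 8 → i
y(24)−v(21): 3 → d
e(4)−x(23): -19≡7 → h

fuufjjldemvqidh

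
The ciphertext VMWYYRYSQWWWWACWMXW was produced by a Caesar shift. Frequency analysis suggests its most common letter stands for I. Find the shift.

14

The most frequent ciphertext letter is W (appears 7 times).
W is position 22; I is position 8.
Shift = 14.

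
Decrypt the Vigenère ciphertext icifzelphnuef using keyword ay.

Repeat the key across the ciphertext: ayayayayayaya
i(8)−a(0): 8 → i
c(2)−y(24): -22≡4 → e
i(8)−a(0): 8 → i
f(5)−y(24): -19≡7 → h
z(25)−a(0): 25 → z
e(4)−y(24): -20≡6 → g
l(11)−a(0): 11 → l
p(15)−y(24): -9≡17 → r
h(7)−a(0): 7 → h
n(13)−y(24): -11≡15 → p
u(20)−a(0): 20 → u
e(4)−y(24): -20≡6 → g
f(5)−a(0): 5 → f

ieihzglrhpugf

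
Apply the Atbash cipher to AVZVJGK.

ZEAEQTP

A(0) → Z(25)
V(21) → E(4)
Z(25) → A(0)
V(21) → E(4)
J(9) → Q(16)
G(6) → T(19)
K(10) → P(15)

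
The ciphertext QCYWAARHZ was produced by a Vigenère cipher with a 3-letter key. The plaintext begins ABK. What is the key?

Subtract each crib letter from the matching ciphertext letter (mod 26):
Q(16)−A(0)=16 → Q
C(2)−B(1)=1 → B
Y(24)−K(10)=14 → O

QBO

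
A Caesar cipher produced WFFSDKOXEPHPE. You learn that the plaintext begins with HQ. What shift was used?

From the crib: W(22)−H(7)=15, so the shift is 15.

15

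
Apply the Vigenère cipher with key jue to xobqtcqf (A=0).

Repeat the key across the message: juejueju
x(23)+j(9): 32≡6 → g
o(14)+u(20): 34≡8 → i
b(1)+e(4): 5 → f
q(16)+j(9): 25 → z
t(19)+u(20): 39≡13 → n
c(2)+e(4): 6 → g
q(16)+j(9): 25 → z
f(5)+u(20): 25 → z

gifzngzz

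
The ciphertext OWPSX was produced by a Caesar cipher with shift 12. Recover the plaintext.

CKDGL

O(14): 14−12=2 → C
W(22): 22−12=10 → K
P(15): 15−12=3 → D
S(18): 18−12=6 → G
X(23): 23−12=11 → L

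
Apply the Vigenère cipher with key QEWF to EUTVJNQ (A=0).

Repeat the key across the message: QEWFQEW
E(4)+Q(16): 20 → U
U(20)+E(4): 24 → Y
T(19)+W(22): 41≡15 → P
V(21)+F(5): 26≡0 → A
J(9)+Q(16): 25 → Z
N(13)+E(4): 17 → R
Q(16)+W(22): 38≡12 → M

UYPAZRM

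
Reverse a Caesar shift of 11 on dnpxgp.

scemve

d(3): 3−11=-8≡18 → s
n(13): 13−11=2 → c
p(15): 15−11=4 → e
x(23): 23−11=12 → m
g(6): 6−11=-5≡21 → v
p(15): 15−11=4 → e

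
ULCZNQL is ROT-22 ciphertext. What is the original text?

YPGDRUP

U(20): 20−22=-2≡24 → Y
L(11): 11−22=-11≡15 → P
C(2): 2−22=-20≡6 → G
Z(25): 25−22=3 → D
N(13): 13−22=-9≡17 → R
Q(16): 16−22=-6≡20 → U
L(11): 11−22=-11≡15 → P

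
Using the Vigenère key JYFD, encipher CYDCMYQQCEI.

LWIFVWVTLCN

Repeat the key across the message: JYFDJYFDJYF
C(2)+J(9): 11 → L
Y(24)+Y(24): 48≡22 → W
D(3)+F(5): 8 → I
C(2)+D(3): 5 → F
M(12)+J(9): 21 → V
Y(24)+Y(24): 48≡22 → W
Q(16)+F(5): 21 → V
Q(16)+D(3): 19 → T
C(2)+J(9): 11 → L
E(4)+Y(24): 28≡2 → C
I(8)+F(5): 13 → N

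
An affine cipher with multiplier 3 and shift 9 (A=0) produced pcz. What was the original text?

cpo

The inverse of 3 mod 26 is 9, since 3·9=27≡1. Apply D(y)=9·(y−9) mod 26:
p(15): 9·(15−9)=54≡2 → c
c(2): 9·(2−9)=-63≡15 → p
z(25): 9·(25−9)=144≡14 → o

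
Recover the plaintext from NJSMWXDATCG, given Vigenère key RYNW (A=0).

Repeat the key across the ciphertext: RYNWRYNWRYN
N(13)−R(17): -4≡22 → W
J(9)−Y(24): -15≡11 → L
S(18)−N(13): 5 → F
M(12)−W(22): -10≡16 → Q
W(22)−R(17): 5 → F
X(23)−Y(24): -1≡25 → Z
D(3)−N(13): -10≡16 → Q
A(0)−W(22): -22≡4 → E
T(19)−R(17): 2 → C
C(2)−Y(24): -22≡4 → E
G(6)−N(13): -7≡19 → T

WLFQFZQECET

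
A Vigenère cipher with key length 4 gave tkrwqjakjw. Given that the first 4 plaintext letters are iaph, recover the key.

lkcp

Subtract each crib letter from the matching ciphertext letter (mod 26):
t(19)−i(8)=11 → l
k(10)−a(0)=10 → k
r(17)−p(15)=2 → c
w(22)−h(7)=15 → p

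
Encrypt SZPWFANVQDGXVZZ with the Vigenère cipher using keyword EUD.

Repeat the key across the message: EUDEUDEUDEUDEUD
S(18)+E(4): 22 → W
Z(25)+U(20): 45≡19 → T
P(15)+D(3): 18 → S
W(22)+E(4): 26≡0 → A
F(5)+U(20): 25 → Z
A(0)+D(3): 3 → D
N(13)+E(4): 17 → R
V(21)+U(20): 41≡15 → P
Q(16)+D(3): 19 → T
D(3)+E(4): 7 → H
G(6)+U(20): 26≡0 → A
X(23)+D(3): 26≡0 → A
V(21)+E(4): 25 → Z
Z(25)+U(20): 45≡19 → T
Z(25)+D(3): 28≡2 → C

WTSAZDRPTHAAZTC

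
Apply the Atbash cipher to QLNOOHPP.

JOMLLSKK

Q(16) → J(9)
L(11) → O(14)
N(13) → M(12)
O(14) → L(11)
O(14) → L(11)
H(7) → S(18)
P(15) → K(10)
P(15) → K(10)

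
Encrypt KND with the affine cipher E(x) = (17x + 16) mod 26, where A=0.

K(10): 17·10+16=186≡4 → E
N(13): 17·13+16=237≡3 → D
D(3): 17·3+16=67≡15 → P

EDP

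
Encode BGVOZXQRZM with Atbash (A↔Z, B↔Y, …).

B(1) → Y(24)
G(6) → T(19)
V(21) → E(4)
O(14) → L(11)
Z(25) → A(0)
X(23) → C(2)
Q(16) → J(9)
R(17) → I(8)
Z(25) → A(0)
M(12) → N(13)

YTELACJIAN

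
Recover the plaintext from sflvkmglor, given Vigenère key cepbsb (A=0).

qbwuslehzq

Repeat the key across the ciphertext: cepbsbcepb
s(18)−c(2): 16 → q
f(5)−e(4): 1 → b
l(11)−p(15): -4≡22 → w
v(21)−b(1): 20 → u
k(10)−s(18): -8≡18 → s
m(12)−b(1): 11 → l
g(6)−c(2): 4 → e
l(11)−e(4): 7 → h
o(14)−p(15): -1≡25 → z
r(17)−b(1): 16 → q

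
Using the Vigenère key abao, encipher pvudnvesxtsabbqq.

pwurnwegxusobcqe

Repeat the key across the message: abaoabaoabaoabao
p(15)+a(0): 15 → p
v(21)+b(1): 22 → w
u(20)+a(0): 20 → u
d(3)+o(14): 17 → r
n(13)+a(0): 13 → n
v(21)+b(1): 22 → w
e(4)+a(0): 4 → e
s(18)+o(14): 32≡6 → g
x(23)+a(0): 23 → x
t(19)+b(1): 20 → u
s(18)+a(0): 18 → s
a(0)+o(14): 14 → o
b(1)+a(0): 1 → b
b(1)+b(1): 2 → c
q(16)+a(0): 16 → q
q(16)+o(14): 30≡4 → e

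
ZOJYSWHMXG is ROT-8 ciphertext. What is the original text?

RGBQKOZEPY

Z(25): 25−8=17 → R
O(14): 14−8=6 → G
J(9): 9−8=1 → B
Y(24): 24−8=16 → Q
S(18): 18−8=10 → K
W(22): 22−8=14 → O
H(7): 7−8=-1≡25 → Z
M(12): 12−8=4 → E
X(23): 23−8=15 → P
G(6): 6−8=-2≡24 → Y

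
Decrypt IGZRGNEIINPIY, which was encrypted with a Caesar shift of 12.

I(8): 8−12=-4≡22 → W
G(6): 6−12=-6≡20 → U
Z(25): 25−12=13 → N
R(17): 17−12=5 → F
G(6): 6−12=-6≡20 → U
N(13): 13−12=1 → B
E(4): 4−12=-8≡18 → S
I(8): 8−12=-4≡22 → W
I(8): 8−12=-4≡22 → W
N(13): 13−12=1 → B
P(15): 15−12=3 → D
I(8): 8−12=-4≡22 → W
Y(24): 24−12=12 → M

WUNFUBSWWBDWM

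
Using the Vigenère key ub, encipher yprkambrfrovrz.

Repeat the key across the message: ububububububub
y(24)+u(20): 44≡18 → s
p(15)+b(1): 16 → q
r(17)+u(20): 37≡11 → l
k(10)+b(1): 11 → l
a(0)+u(20): 20 → u
m(12)+b(1): 13 → n
b(1)+u(20): 21 → v
r(17)+b(1): 18 → s
f(5)+u(20): 25 → z
r(17)+b(1): 18 → s
o(14)+u(20): 34≡8 → i
v(21)+b(1): 22 → w
r(17)+u(20): 37≡11 → l
z(25)+b(1): 26≡0 → a

sqllunvszsiwla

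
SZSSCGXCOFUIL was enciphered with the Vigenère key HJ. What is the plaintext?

Repeat the key across the ciphertext: HJHJHJHJHJHJH
S(18)−H(7): 11 → L
Z(25)−J(9): 16 → Q
S(18)−H(7): 11 → L
S(18)−J(9): 9 → J
C(2)−H(7): -5≡21 → V
G(6)−J(9): -3≡23 → X
X(23)−H(7): 16 → Q
C(2)−J(9): -7≡19 → T
O(14)−H(7): 7 → H
F(5)−J(9): -4≡22 → W
U(20)−H(7): 13 → N
I(8)−J(9): -1≡25 → Z
L(11)−H(7): 4 → E

LQLJVXQTHWNZE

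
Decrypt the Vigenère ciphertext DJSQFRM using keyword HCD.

WHPJDOF

Repeat the key across the ciphertext: HCDHCDH
D(3)−H(7): -4≡22 → W
J(9)−C(2): 7 → H
S(18)−D(3): 15 → P
Q(16)−H(7): 9 → J
F(5)−C(2): 3 → D
R(17)−D(3): 14 → O
M(12)−H(7): 5 → F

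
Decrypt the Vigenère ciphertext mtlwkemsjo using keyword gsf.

gbgqszgaei

Repeat the key across the ciphertext: gsfgsfgsfg
m(12)−g(6): 6 → g
t(19)−s(18): 1 → b
l(11)−f(5): 6 → g
w(22)−g(6): 16 → q
k(10)−s(18): -8≡18 → s
e(4)−f(5): -1≡25 → z
m(12)−g(6): 6 → g
s(18)−s(18): 0 → a
j(9)−f(5): 4 → e
o(14)−g(6): 8 → i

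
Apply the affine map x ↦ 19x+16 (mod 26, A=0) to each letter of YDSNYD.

Y(24): 19·24+16=472≡4 → E
D(3): 19·3+16=73≡21 → V
S(18): 19·18+16=358≡20 → U
N(13): 19·13+16=263≡3 → D
Y(24): 19·24+16=472≡4 → E
D(3): 19·3+16=73≡21 → V

EVUDEV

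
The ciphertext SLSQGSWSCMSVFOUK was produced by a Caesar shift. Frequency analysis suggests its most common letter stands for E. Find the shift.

14

The most frequent ciphertext letter is S (appears 5 times).
S is position 18; E is position 4.
Shift = 14.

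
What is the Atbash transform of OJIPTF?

O(14) → L(11)
J(9) → Q(16)
I(8) → R(17)
P(15) → K(10)
T(19) → G(6)
F(5) → U(20)

LQRKGU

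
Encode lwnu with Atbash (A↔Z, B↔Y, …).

odmf

l(11) → o(14)
w(22) → d(3)
n(13) → m(12)
u(20) → f(5)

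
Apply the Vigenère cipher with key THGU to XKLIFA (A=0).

Repeat the key across the message: THGUTH
X(23)+T(19): 42≡16 → Q
K(10)+H(7): 17 → R
L(11)+G(6): 17 → R
I(8)+U(20): 28≡2 → C
F(5)+T(19): 24 → Y
A(0)+H(7): 7 → H

QRRCYH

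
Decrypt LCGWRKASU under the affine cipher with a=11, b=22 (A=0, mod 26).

ZKIAJGYCO

The inverse of 11 mod 26 is 19, since 11·19=209≡1. Apply D(y)=19·(y−22) mod 26:
L(11): 19·(11−22)=-209≡25 → Z
C(2): 19·(2−22)=-380≡10 → K
G(6): 19·(6−22)=-304≡8 → I
W(22): 19·(22−22)=0 → A
R(17): 19·(17−22)=-95≡9 → J
K(10): 19·(10−22)=-228≡6 → G
A(0): 19·(0−22)=-418≡24 → Y
S(18): 19·(18−22)=-76≡2 → C
U(20): 19·(20−22)=-38≡14 → O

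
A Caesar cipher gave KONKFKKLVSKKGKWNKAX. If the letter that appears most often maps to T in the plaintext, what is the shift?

The most frequent ciphertext letter is K (appears 8 times).
K is position 10; T is position 19.
Shift = -9≡17.

17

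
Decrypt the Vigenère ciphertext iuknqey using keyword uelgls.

oqzhfme

Repeat the key across the ciphertext: uelglsu
i(8)−u(20): -12≡14 → o
u(20)−e(4): 16 → q
k(10)−l(11): -1≡25 → z
n(13)−g(6): 7 → h
q(16)−l(11): 5 → f
e(4)−s(18): -14≡12 → m
y(24)−u(20): 4 → e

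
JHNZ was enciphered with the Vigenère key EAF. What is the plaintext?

FHIV

Repeat the key across the ciphertext: EAFE
J(9)−E(4): 5 → F
H(7)−A(0): 7 → H
N(13)−F(5): 8 → I
Z(25)−E(4): 21 → V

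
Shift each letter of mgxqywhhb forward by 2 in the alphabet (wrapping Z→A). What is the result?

m(12): 12+2=14 → o
g(6): 6+2=8 → i
x(23): 23+2=25 → z
q(16): 16+2=18 → s
y(24): 24+2=26≡0 → a
w(22): 22+2=24 → y
h(7): 7+2=9 → j
h(7): 7+2=9 → j
b(1): 1+2=3 → d

oizsayjjd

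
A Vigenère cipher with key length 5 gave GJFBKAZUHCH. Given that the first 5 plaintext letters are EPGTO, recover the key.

Subtract each crib letter from the matching ciphertext letter (mod 26):
G(6)−E(4)=2 → C
J(9)−P(15)=-6≡20 → U
F(5)−G(6)=-1≡25 → Z
B(1)−T(19)=-18≡8 → I
K(10)−O(14)=-4≡22 → W

CUZIW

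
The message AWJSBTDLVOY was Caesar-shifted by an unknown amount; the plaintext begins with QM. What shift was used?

From the crib: A(0)−Q(16)=-16≡10, so the shift is 10.

10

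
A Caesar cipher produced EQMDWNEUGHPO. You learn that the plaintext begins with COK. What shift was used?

2

From the crib: E(4)−C(2)=2, so the shift is 2.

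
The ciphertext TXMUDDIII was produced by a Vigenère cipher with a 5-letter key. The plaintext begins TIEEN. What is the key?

APIQQ

Subtract each crib letter from the matching ciphertext letter (mod 26):
T(19)−T(19)=0 → A
X(23)−I(8)=15 → P
M(12)−E(4)=8 → I
U(20)−E(4)=16 → Q
D(3)−N(13)=-10≡16 → Q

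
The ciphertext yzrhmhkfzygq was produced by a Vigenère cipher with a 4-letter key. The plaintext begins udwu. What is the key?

Subtract each crib letter from the matching ciphertext letter (mod 26):
y(24)−u(20)=4 → e
z(25)−d(3)=22 → w
r(17)−w(22)=-5≡21 → v
h(7)−u(20)=-13≡13 → n

ewvn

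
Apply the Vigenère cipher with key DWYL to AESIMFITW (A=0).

Repeat the key across the message: DWYLDWYLD
A(0)+D(3): 3 → D
E(4)+W(22): 26≡0 → A
S(18)+Y(24): 42≡16 → Q
I(8)+L(11): 19 → T
M(12)+D(3): 15 → P
F(5)+W(22): 27≡1 → B
I(8)+Y(24): 32≡6 → G
T(19)+L(11): 30≡4 → E
W(22)+D(3): 25 → Z

DAQTPBGEZ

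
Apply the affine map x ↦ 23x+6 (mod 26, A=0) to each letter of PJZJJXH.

P(15): 23·15+6=351≡13 → N
J(9): 23·9+6=213≡5 → F
Z(25): 23·25+6=581≡9 → J
J(9): 23·9+6=213≡5 → F
J(9): 23·9+6=213≡5 → F
X(23): 23·23+6=535≡15 → P
H(7): 23·7+6=167≡11 → L

NFJFFPL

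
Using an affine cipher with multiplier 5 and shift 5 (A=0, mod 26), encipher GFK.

G(6): 5·6+5=35≡9 → J
F(5): 5·5+5=30≡4 → E
K(10): 5·10+5=55≡3 → D

JED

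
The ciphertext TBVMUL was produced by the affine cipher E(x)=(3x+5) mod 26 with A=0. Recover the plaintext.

The inverse of 3 mod 26 is 9, since 3·9=27≡1. Apply D(y)=9·(y−5) mod 26:
T(19): 9·(19−5)=126≡22 → W
B(1): 9·(1−5)=-36≡16 → Q
V(21): 9·(21−5)=144≡14 → O
M(12): 9·(12−5)=63≡11 → L
U(20): 9·(20−5)=135≡5 → F
L(11): 9·(11−5)=54≡2 → C

WQOLFC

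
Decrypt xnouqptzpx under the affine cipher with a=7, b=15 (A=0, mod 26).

The inverse of 7 mod 26 is 15, since 7·15=105≡1. Apply D(y)=15·(y−15) mod 26:
x(23): 15·(23−15)=120≡16 → q
n(13): 15·(13−15)=-30≡22 → w
o(14): 15·(14−15)=-15≡11 → l
u(20): 15·(20−15)=75≡23 → x
q(16): 15·(16−15)=15 → p
p(15): 15·(15−15)=0 → a
t(19): 15·(19−15)=60≡8 → i
z(25): 15·(25−15)=150≡20 → u
p(15): 15·(15−15)=0 → a
x(23): 15·(23−15)=120≡16 → q

qwlxpaiuaq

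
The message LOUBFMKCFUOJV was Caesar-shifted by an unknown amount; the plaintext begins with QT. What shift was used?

From the crib: L(11)−Q(16)=-5≡21, so the shift is 21.

21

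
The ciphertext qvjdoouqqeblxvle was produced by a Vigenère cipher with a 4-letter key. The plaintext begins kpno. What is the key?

Subtract each crib letter from the matching ciphertext letter (mod 26):
q(16)−k(10)=6 → g
v(21)−p(15)=6 → g
j(9)−n(13)=-4≡22 → w
d(3)−o(14)=-11≡15 → p

ggwp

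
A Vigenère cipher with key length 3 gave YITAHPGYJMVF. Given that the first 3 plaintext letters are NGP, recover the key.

Subtract each crib letter from the matching ciphertext letter (mod 26):
Y(24)−N(13)=11 → L
I(8)−G(6)=2 → C
T(19)−P(15)=4 → E

LCE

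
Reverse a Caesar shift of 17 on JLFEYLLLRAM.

J(9): 9−17=-8≡18 → S
L(11): 11−17=-6≡20 → U
F(5): 5−17=-12≡14 → O
E(4): 4−17=-13≡13 → N
Y(24): 24−17=7 → H
L(11): 11−17=-6≡20 → U
L(11): 11−17=-6≡20 → U
L(11): 11−17=-6≡20 → U
R(17): 17−17=0 → A
A(0): 0−17=-17≡9 → J
M(12): 12−17=-5≡21 → V

SUONHUUUAJV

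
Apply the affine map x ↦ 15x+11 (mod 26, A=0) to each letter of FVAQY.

F(5): 15·5+11=86≡8 → I
V(21): 15·21+11=326≡14 → O
A(0): 15·0+11=11 → L
Q(16): 15·16+11=251≡17 → R
Y(24): 15·24+11=371≡7 → H

IOLRH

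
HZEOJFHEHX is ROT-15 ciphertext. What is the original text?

H(7): 7−15=-8≡18 → S
Z(25): 25−15=10 → K
E(4): 4−15=-11≡15 → P
O(14): 14−15=-1≡25 → Z
J(9): 9−15=-6≡20 → U
F(5): 5−15=-10≡16 → Q
H(7): 7−15=-8≡18 → S
E(4): 4−15=-11≡15 → P
H(7): 7−15=-8≡18 → S
X(23): 23−15=8 → I

SKPZUQSPSI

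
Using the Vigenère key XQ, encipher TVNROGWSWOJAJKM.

Repeat the key across the message: XQXQXQXQXQXQXQX
T(19)+X(23): 42≡16 → Q
V(21)+Q(16): 37≡11 → L
N(13)+X(23): 36≡10 → K
R(17)+Q(16): 33≡7 → H
O(14)+X(23): 37≡11 → L
G(6)+Q(16): 22 → W
W(22)+X(23): 45≡19 → T
S(18)+Q(16): 34≡8 → I
W(22)+X(23): 45≡19 → T
O(14)+Q(16): 30≡4 → E
J(9)+X(23): 32≡6 → G
A(0)+Q(16): 16 → Q
J(9)+X(23): 32≡6 → G
K(10)+Q(16): 26≡0 → A
M(12)+X(23): 35≡9 → J

QLKHLWTITEGQGAJ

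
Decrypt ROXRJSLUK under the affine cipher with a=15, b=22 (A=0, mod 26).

RWHRNYBMU

The inverse of 15 mod 26 is 7, since 15·7=105≡1. Apply D(y)=7·(y−22) mod 26:
R(17): 7·(17−22)=-35≡17 → R
O(14): 7·(14−22)=-56≡22 → W
X(23): 7·(23−22)=7 → H
R(17): 7·(17−22)=-35≡17 → R
J(9): 7·(9−22)=-91≡13 → N
S(18): 7·(18−22)=-28≡24 → Y
L(11): 7·(11−22)=-77≡1 → B
U(20): 7·(20−22)=-14≡12 → M
K(10): 7·(10−22)=-84≡20 → U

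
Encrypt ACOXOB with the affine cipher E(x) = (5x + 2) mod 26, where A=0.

CMUNUH

A(0): 5·0+2=2 → C
C(2): 5·2+2=12 → M
O(14): 5·14+2=72≡20 → U
X(23): 5·23+2=117≡13 → N
O(14): 5·14+2=72≡20 → U
B(1): 5·1+2=7 → H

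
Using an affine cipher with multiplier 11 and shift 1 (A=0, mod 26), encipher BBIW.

B(1): 11·1+1=12 → M
B(1): 11·1+1=12 → M
I(8): 11·8+1=89≡11 → L
W(22): 11·22+1=243≡9 → J

MMLJ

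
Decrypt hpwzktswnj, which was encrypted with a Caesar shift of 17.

h(7): 7−17=-10≡16 → q
p(15): 15−17=-2≡24 → y
w(22): 22−17=5 → f
z(25): 25−17=8 → i
k(10): 10−17=-7≡19 → t
t(19): 19−17=2 → c
s(18): 18−17=1 → b
w(22): 22−17=5 → f
n(13): 13−17=-4≡22 → w
j(9): 9−17=-8≡18 → s

qyfitcbfws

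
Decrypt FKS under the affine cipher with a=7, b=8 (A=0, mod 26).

HEU

The inverse of 7 mod 26 is 15, since 7·15=105≡1. Apply D(y)=15·(y−8) mod 26:
F(5): 15·(5−8)=-45≡7 → H
K(10): 15·(10−8)=30≡4 → E
S(18): 15·(18−8)=150≡20 → U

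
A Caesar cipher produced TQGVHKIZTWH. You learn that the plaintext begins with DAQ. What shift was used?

From the crib: T(19)−D(3)=16, so the shift is 16.

16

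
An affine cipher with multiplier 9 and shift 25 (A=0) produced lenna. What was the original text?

kpqqd

The inverse of 9 mod 26 is 3, since 9·3=27≡1. Apply D(y)=3·(y−25) mod 26:
l(11): 3·(11−25)=-42≡10 → k
e(4): 3·(4−25)=-63≡15 → p
n(13): 3·(13−25)=-36≡16 → q
n(13): 3·(13−25)=-36≡16 → q
a(0): 3·(0−25)=-75≡3 → d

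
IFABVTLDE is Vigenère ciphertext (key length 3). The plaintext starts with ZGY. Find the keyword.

JZC

Subtract each crib letter from the matching ciphertext letter (mod 26):
I(8)−Z(25)=-17≡9 → J
F(5)−G(6)=-1≡25 → Z
A(0)−Y(24)=-24≡2 → C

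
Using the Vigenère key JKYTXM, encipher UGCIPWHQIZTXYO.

Repeat the key across the message: JKYTXMJKYTXMJK
U(20)+J(9): 29≡3 → D
G(6)+K(10): 16 → Q
C(2)+Y(24): 26≡0 → A
I(8)+T(19): 27≡1 → B
P(15)+X(23): 38≡12 → M
W(22)+M(12): 34≡8 → I
H(7)+J(9): 16 → Q
Q(16)+K(10): 26≡0 → A
I(8)+Y(24): 32≡6 → G
Z(25)+T(19): 44≡18 → S
T(19)+X(23): 42≡16 → Q
X(23)+M(12): 35≡9 → J
Y(24)+J(9): 33≡7 → H
O(14)+K(10): 24 → Y

DQABMIQAGSQJHY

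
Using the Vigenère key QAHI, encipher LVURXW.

Repeat the key across the message: QAHIQA
L(11)+Q(16): 27≡1 → B
V(21)+A(0): 21 → V
U(20)+H(7): 27≡1 → B
R(17)+I(8): 25 → Z
X(23)+Q(16): 39≡13 → N
W(22)+A(0): 22 → W

BVBZNW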